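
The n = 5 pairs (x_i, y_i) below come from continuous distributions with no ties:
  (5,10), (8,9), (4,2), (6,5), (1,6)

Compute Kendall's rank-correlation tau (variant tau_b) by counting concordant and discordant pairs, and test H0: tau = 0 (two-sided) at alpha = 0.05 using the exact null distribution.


Step 1: Enumerate the 10 unordered pairs (i,j) with i<j and classify each by sign(x_j-x_i) * sign(y_j-y_i).
  (1,2):dx=+3,dy=-1->D; (1,3):dx=-1,dy=-8->C; (1,4):dx=+1,dy=-5->D; (1,5):dx=-4,dy=-4->C
  (2,3):dx=-4,dy=-7->C; (2,4):dx=-2,dy=-4->C; (2,5):dx=-7,dy=-3->C; (3,4):dx=+2,dy=+3->C
  (3,5):dx=-3,dy=+4->D; (4,5):dx=-5,dy=+1->D
Step 2: C = 6, D = 4, total pairs = 10.
Step 3: tau = (C - D)/(n(n-1)/2) = (6 - 4)/10 = 0.200000.
Step 4: Exact two-sided p-value (enumerate n! = 120 permutations of y under H0): p = 0.816667.
Step 5: alpha = 0.05. fail to reject H0.

tau_b = 0.2000 (C=6, D=4), p = 0.816667, fail to reject H0.


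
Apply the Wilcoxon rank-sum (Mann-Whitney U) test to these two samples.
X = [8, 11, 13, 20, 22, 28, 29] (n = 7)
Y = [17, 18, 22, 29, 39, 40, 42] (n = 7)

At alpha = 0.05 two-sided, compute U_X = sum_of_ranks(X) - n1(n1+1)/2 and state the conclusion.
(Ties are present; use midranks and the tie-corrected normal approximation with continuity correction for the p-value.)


Step 1: Combine and sort all 14 observations; assign midranks.
sorted (value, group): (8,X), (11,X), (13,X), (17,Y), (18,Y), (20,X), (22,X), (22,Y), (28,X), (29,X), (29,Y), (39,Y), (40,Y), (42,Y)
ranks: 8->1, 11->2, 13->3, 17->4, 18->5, 20->6, 22->7.5, 22->7.5, 28->9, 29->10.5, 29->10.5, 39->12, 40->13, 42->14
Step 2: Rank sum for X: R1 = 1 + 2 + 3 + 6 + 7.5 + 9 + 10.5 = 39.
Step 3: U_X = R1 - n1(n1+1)/2 = 39 - 7*8/2 = 39 - 28 = 11.
       U_Y = n1*n2 - U_X = 49 - 11 = 38.
Step 4: Ties are present, so use the tie-corrected normal approximation (with continuity correction) for the p-value.
Step 5: p-value = 0.095964; compare to alpha = 0.05. fail to reject H0.

U_X = 11, p = 0.095964, fail to reject H0 at alpha = 0.05.


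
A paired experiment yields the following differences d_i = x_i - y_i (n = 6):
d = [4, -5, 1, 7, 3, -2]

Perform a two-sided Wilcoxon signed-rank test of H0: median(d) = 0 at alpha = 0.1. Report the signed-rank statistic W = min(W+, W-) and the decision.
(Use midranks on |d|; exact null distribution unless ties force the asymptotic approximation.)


Step 1: Drop any zero differences (none here) and take |d_i|.
|d| = [4, 5, 1, 7, 3, 2]
Step 2: Midrank |d_i| (ties get averaged ranks).
ranks: |4|->4, |5|->5, |1|->1, |7|->6, |3|->3, |2|->2
Step 3: Attach original signs; sum ranks with positive sign and with negative sign.
W+ = 4 + 1 + 6 + 3 = 14
W- = 5 + 2 = 7
(Check: W+ + W- = 21 should equal n(n+1)/2 = 21.)
Step 4: Test statistic W = min(W+, W-) = 7.
Step 5: No ties, so the exact null distribution over the 2^6 = 64 sign assignments gives the two-sided p-value = 0.562500.
Step 6: alpha = 0.1. fail to reject H0.

W+ = 14, W- = 7, W = min = 7, p = 0.562500, fail to reject H0.


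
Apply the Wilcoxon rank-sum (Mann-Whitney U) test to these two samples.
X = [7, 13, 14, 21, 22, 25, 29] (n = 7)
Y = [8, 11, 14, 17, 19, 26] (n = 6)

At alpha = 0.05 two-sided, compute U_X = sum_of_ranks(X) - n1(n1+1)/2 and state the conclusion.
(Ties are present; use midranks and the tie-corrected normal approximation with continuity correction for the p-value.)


Step 1: Combine and sort all 13 observations; assign midranks.
sorted (value, group): (7,X), (8,Y), (11,Y), (13,X), (14,X), (14,Y), (17,Y), (19,Y), (21,X), (22,X), (25,X), (26,Y), (29,X)
ranks: 7->1, 8->2, 11->3, 13->4, 14->5.5, 14->5.5, 17->7, 19->8, 21->9, 22->10, 25->11, 26->12, 29->13
Step 2: Rank sum for X: R1 = 1 + 4 + 5.5 + 9 + 10 + 11 + 13 = 53.5.
Step 3: U_X = R1 - n1(n1+1)/2 = 53.5 - 7*8/2 = 53.5 - 28 = 25.5.
       U_Y = n1*n2 - U_X = 42 - 25.5 = 16.5.
Step 4: Ties are present, so use the tie-corrected normal approximation (with continuity correction) for the p-value.
Step 5: p-value = 0.567176; compare to alpha = 0.05. fail to reject H0.

U_X = 25.5, p = 0.567176, fail to reject H0 at alpha = 0.05.


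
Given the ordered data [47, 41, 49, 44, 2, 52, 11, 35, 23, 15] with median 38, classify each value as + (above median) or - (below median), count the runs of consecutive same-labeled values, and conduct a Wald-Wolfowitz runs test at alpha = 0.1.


Step 1: Compute median = 38; label A = above, B = below.
Labels in order: AAAABABBBB  (n_A = 5, n_B = 5)
Step 2: Count runs R = 4.
Step 3: Under H0 (random ordering), E[R] = 2*n_A*n_B/(n_A+n_B) + 1 = 2*5*5/10 + 1 = 6.0000.
        Var[R] = 2*n_A*n_B*(2*n_A*n_B - n_A - n_B) / ((n_A+n_B)^2 * (n_A+n_B-1)) = 2000/900 = 2.2222.
        SD[R] = 1.4907.
Step 4: Continuity-corrected z = (R + 0.5 - E[R]) / SD[R] = (4 + 0.5 - 6.0000) / 1.4907 = -1.0062.
Step 5: Two-sided p-value via normal approximation = 2*(1 - Phi(|z|)) = 0.314305.
Step 6: alpha = 0.1. fail to reject H0.

R = 4, z = -1.0062, p = 0.314305, fail to reject H0.


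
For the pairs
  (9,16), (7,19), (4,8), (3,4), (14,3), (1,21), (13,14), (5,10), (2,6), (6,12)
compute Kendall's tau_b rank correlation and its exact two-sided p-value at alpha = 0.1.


Step 1: Enumerate the 45 unordered pairs (i,j) with i<j and classify each by sign(x_j-x_i) * sign(y_j-y_i).
  (1,2):dx=-2,dy=+3->D; (1,3):dx=-5,dy=-8->C; (1,4):dx=-6,dy=-12->C; (1,5):dx=+5,dy=-13->D
  (1,6):dx=-8,dy=+5->D; (1,7):dx=+4,dy=-2->D; (1,8):dx=-4,dy=-6->C; (1,9):dx=-7,dy=-10->C
  (1,10):dx=-3,dy=-4->C; (2,3):dx=-3,dy=-11->C; (2,4):dx=-4,dy=-15->C; (2,5):dx=+7,dy=-16->D
  (2,6):dx=-6,dy=+2->D; (2,7):dx=+6,dy=-5->D; (2,8):dx=-2,dy=-9->C; (2,9):dx=-5,dy=-13->C
  (2,10):dx=-1,dy=-7->C; (3,4):dx=-1,dy=-4->C; (3,5):dx=+10,dy=-5->D; (3,6):dx=-3,dy=+13->D
  (3,7):dx=+9,dy=+6->C; (3,8):dx=+1,dy=+2->C; (3,9):dx=-2,dy=-2->C; (3,10):dx=+2,dy=+4->C
  (4,5):dx=+11,dy=-1->D; (4,6):dx=-2,dy=+17->D; (4,7):dx=+10,dy=+10->C; (4,8):dx=+2,dy=+6->C
  (4,9):dx=-1,dy=+2->D; (4,10):dx=+3,dy=+8->C; (5,6):dx=-13,dy=+18->D; (5,7):dx=-1,dy=+11->D
  (5,8):dx=-9,dy=+7->D; (5,9):dx=-12,dy=+3->D; (5,10):dx=-8,dy=+9->D; (6,7):dx=+12,dy=-7->D
  (6,8):dx=+4,dy=-11->D; (6,9):dx=+1,dy=-15->D; (6,10):dx=+5,dy=-9->D; (7,8):dx=-8,dy=-4->C
  (7,9):dx=-11,dy=-8->C; (7,10):dx=-7,dy=-2->C; (8,9):dx=-3,dy=-4->C; (8,10):dx=+1,dy=+2->C
  (9,10):dx=+4,dy=+6->C
Step 2: C = 24, D = 21, total pairs = 45.
Step 3: tau = (C - D)/(n(n-1)/2) = (24 - 21)/45 = 0.066667.
Step 4: Exact two-sided p-value (enumerate n! = 3628800 permutations of y under H0): p = 0.861801.
Step 5: alpha = 0.1. fail to reject H0.

tau_b = 0.0667 (C=24, D=21), p = 0.861801, fail to reject H0.


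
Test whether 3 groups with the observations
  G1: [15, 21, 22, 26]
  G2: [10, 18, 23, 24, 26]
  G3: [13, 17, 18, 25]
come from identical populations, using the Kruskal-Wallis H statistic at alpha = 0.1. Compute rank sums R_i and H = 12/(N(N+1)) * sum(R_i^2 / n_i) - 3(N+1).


Step 1: Combine all N = 13 observations and assign midranks.
sorted (value, group, rank): (10,G2,1), (13,G3,2), (15,G1,3), (17,G3,4), (18,G2,5.5), (18,G3,5.5), (21,G1,7), (22,G1,8), (23,G2,9), (24,G2,10), (25,G3,11), (26,G1,12.5), (26,G2,12.5)
Step 2: Sum ranks within each group.
R_1 = 30.5 (n_1 = 4)
R_2 = 38 (n_2 = 5)
R_3 = 22.5 (n_3 = 4)
Step 3: H = 12/(N(N+1)) * sum(R_i^2/n_i) - 3(N+1)
     = 12/(13*14) * (30.5^2/4 + 38^2/5 + 22.5^2/4) - 3*14
     = 0.065934 * 647.925 - 42
     = 0.720330.
Step 4: Ties present; correction factor C = 1 - 12/(13^3 - 13) = 0.994505. Corrected H = 0.720330 / 0.994505 = 0.724309.
Step 5: Under H0, H ~ chi^2(2); p-value = 0.696175.
Step 6: alpha = 0.1. fail to reject H0.

H = 0.7243, df = 2, p = 0.696175, fail to reject H0.


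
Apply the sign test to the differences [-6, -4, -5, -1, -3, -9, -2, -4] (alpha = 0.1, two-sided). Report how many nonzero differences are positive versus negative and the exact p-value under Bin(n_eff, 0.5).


Step 1: Discard zero differences. Original n = 8; n_eff = number of nonzero differences = 8.
Nonzero differences (with sign): -6, -4, -5, -1, -3, -9, -2, -4
Step 2: Count signs: positive = 0, negative = 8.
Step 3: Under H0: P(positive) = 0.5, so the number of positives S ~ Bin(8, 0.5).
Step 4: Two-sided exact p-value = sum of Bin(8,0.5) probabilities at or below the observed probability = 0.007812.
Step 5: alpha = 0.1. reject H0.

n_eff = 8, pos = 0, neg = 8, p = 0.007812, reject H0.


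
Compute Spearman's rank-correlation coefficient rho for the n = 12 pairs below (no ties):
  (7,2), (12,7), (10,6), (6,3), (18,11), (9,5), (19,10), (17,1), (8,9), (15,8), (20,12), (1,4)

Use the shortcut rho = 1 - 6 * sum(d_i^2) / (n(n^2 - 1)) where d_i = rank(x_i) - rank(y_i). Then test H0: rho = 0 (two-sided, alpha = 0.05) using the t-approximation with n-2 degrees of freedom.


Step 1: Rank x and y separately (midranks; no ties here).
rank(x): 7->3, 12->7, 10->6, 6->2, 18->10, 9->5, 19->11, 17->9, 8->4, 15->8, 20->12, 1->1
rank(y): 2->2, 7->7, 6->6, 3->3, 11->11, 5->5, 10->10, 1->1, 9->9, 8->8, 12->12, 4->4
Step 2: d_i = R_x(i) - R_y(i); compute d_i^2.
  (3-2)^2=1, (7-7)^2=0, (6-6)^2=0, (2-3)^2=1, (10-11)^2=1, (5-5)^2=0, (11-10)^2=1, (9-1)^2=64, (4-9)^2=25, (8-8)^2=0, (12-12)^2=0, (1-4)^2=9
sum(d^2) = 102.
Step 3: rho = 1 - 6*102 / (12*(12^2 - 1)) = 1 - 612/1716 = 0.643357.
Step 4: Under H0, t = rho * sqrt((n-2)/(1-rho^2)) = 2.6575 ~ t(10).
Step 5: Two-sided p-value from the t-distribution with 10 df = 0.024003.
Step 6: alpha = 0.05. reject H0.

rho = 0.6434, p = 0.024003, reject H0 at alpha = 0.05.


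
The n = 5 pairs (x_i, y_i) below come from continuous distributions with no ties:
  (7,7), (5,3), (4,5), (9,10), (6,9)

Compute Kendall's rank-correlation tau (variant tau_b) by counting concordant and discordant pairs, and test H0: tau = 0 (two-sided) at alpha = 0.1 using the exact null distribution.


Step 1: Enumerate the 10 unordered pairs (i,j) with i<j and classify each by sign(x_j-x_i) * sign(y_j-y_i).
  (1,2):dx=-2,dy=-4->C; (1,3):dx=-3,dy=-2->C; (1,4):dx=+2,dy=+3->C; (1,5):dx=-1,dy=+2->D
  (2,3):dx=-1,dy=+2->D; (2,4):dx=+4,dy=+7->C; (2,5):dx=+1,dy=+6->C; (3,4):dx=+5,dy=+5->C
  (3,5):dx=+2,dy=+4->C; (4,5):dx=-3,dy=-1->C
Step 2: C = 8, D = 2, total pairs = 10.
Step 3: tau = (C - D)/(n(n-1)/2) = (8 - 2)/10 = 0.600000.
Step 4: Exact two-sided p-value (enumerate n! = 120 permutations of y under H0): p = 0.233333.
Step 5: alpha = 0.1. fail to reject H0.

tau_b = 0.6000 (C=8, D=2), p = 0.233333, fail to reject H0.


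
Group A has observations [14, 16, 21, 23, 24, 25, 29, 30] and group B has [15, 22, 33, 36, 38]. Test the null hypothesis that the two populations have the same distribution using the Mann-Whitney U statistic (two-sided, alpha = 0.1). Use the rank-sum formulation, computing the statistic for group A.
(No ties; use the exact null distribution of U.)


Step 1: Combine and sort all 13 observations; assign midranks.
sorted (value, group): (14,X), (15,Y), (16,X), (21,X), (22,Y), (23,X), (24,X), (25,X), (29,X), (30,X), (33,Y), (36,Y), (38,Y)
ranks: 14->1, 15->2, 16->3, 21->4, 22->5, 23->6, 24->7, 25->8, 29->9, 30->10, 33->11, 36->12, 38->13
Step 2: Rank sum for X: R1 = 1 + 3 + 4 + 6 + 7 + 8 + 9 + 10 = 48.
Step 3: U_X = R1 - n1(n1+1)/2 = 48 - 8*9/2 = 48 - 36 = 12.
       U_Y = n1*n2 - U_X = 40 - 12 = 28.
Step 4: No ties, so the exact null distribution of U (based on enumerating the C(13,8) = 1287 equally likely rank assignments) gives the two-sided p-value.
Step 5: p-value = 0.284382; compare to alpha = 0.1. fail to reject H0.

U_X = 12, p = 0.284382, fail to reject H0 at alpha = 0.1.


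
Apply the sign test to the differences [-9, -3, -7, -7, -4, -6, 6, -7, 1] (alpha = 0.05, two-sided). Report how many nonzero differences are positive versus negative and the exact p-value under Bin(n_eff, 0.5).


Step 1: Discard zero differences. Original n = 9; n_eff = number of nonzero differences = 9.
Nonzero differences (with sign): -9, -3, -7, -7, -4, -6, +6, -7, +1
Step 2: Count signs: positive = 2, negative = 7.
Step 3: Under H0: P(positive) = 0.5, so the number of positives S ~ Bin(9, 0.5).
Step 4: Two-sided exact p-value = sum of Bin(9,0.5) probabilities at or below the observed probability = 0.179688.
Step 5: alpha = 0.05. fail to reject H0.

n_eff = 9, pos = 2, neg = 7, p = 0.179688, fail to reject H0.


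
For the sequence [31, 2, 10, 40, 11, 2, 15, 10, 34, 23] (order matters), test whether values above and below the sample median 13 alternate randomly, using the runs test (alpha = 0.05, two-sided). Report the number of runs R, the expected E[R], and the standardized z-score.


Step 1: Compute median = 13; label A = above, B = below.
Labels in order: ABBABBABAA  (n_A = 5, n_B = 5)
Step 2: Count runs R = 7.
Step 3: Under H0 (random ordering), E[R] = 2*n_A*n_B/(n_A+n_B) + 1 = 2*5*5/10 + 1 = 6.0000.
        Var[R] = 2*n_A*n_B*(2*n_A*n_B - n_A - n_B) / ((n_A+n_B)^2 * (n_A+n_B-1)) = 2000/900 = 2.2222.
        SD[R] = 1.4907.
Step 4: Continuity-corrected z = (R - 0.5 - E[R]) / SD[R] = (7 - 0.5 - 6.0000) / 1.4907 = 0.3354.
Step 5: Two-sided p-value via normal approximation = 2*(1 - Phi(|z|)) = 0.737316.
Step 6: alpha = 0.05. fail to reject H0.

R = 7, z = 0.3354, p = 0.737316, fail to reject H0.


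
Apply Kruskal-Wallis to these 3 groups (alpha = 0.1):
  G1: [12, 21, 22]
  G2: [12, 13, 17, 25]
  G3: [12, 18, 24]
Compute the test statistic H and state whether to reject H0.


Step 1: Combine all N = 10 observations and assign midranks.
sorted (value, group, rank): (12,G1,2), (12,G2,2), (12,G3,2), (13,G2,4), (17,G2,5), (18,G3,6), (21,G1,7), (22,G1,8), (24,G3,9), (25,G2,10)
Step 2: Sum ranks within each group.
R_1 = 17 (n_1 = 3)
R_2 = 21 (n_2 = 4)
R_3 = 17 (n_3 = 3)
Step 3: H = 12/(N(N+1)) * sum(R_i^2/n_i) - 3(N+1)
     = 12/(10*11) * (17^2/3 + 21^2/4 + 17^2/3) - 3*11
     = 0.109091 * 302.917 - 33
     = 0.045455.
Step 4: Ties present; correction factor C = 1 - 24/(10^3 - 10) = 0.975758. Corrected H = 0.045455 / 0.975758 = 0.046584.
Step 5: Under H0, H ~ chi^2(2); p-value = 0.976977.
Step 6: alpha = 0.1. fail to reject H0.

H = 0.0466, df = 2, p = 0.976977, fail to reject H0.


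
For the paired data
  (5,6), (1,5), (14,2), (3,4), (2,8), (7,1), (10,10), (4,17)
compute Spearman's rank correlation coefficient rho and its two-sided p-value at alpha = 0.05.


Step 1: Rank x and y separately (midranks; no ties here).
rank(x): 5->5, 1->1, 14->8, 3->3, 2->2, 7->6, 10->7, 4->4
rank(y): 6->5, 5->4, 2->2, 4->3, 8->6, 1->1, 10->7, 17->8
Step 2: d_i = R_x(i) - R_y(i); compute d_i^2.
  (5-5)^2=0, (1-4)^2=9, (8-2)^2=36, (3-3)^2=0, (2-6)^2=16, (6-1)^2=25, (7-7)^2=0, (4-8)^2=16
sum(d^2) = 102.
Step 3: rho = 1 - 6*102 / (8*(8^2 - 1)) = 1 - 612/504 = -0.214286.
Step 4: Under H0, t = rho * sqrt((n-2)/(1-rho^2)) = -0.5374 ~ t(6).
Step 5: Two-sided p-value from the t-distribution with 6 df = 0.610344.
Step 6: alpha = 0.05. fail to reject H0.

rho = -0.2143, p = 0.610344, fail to reject H0 at alpha = 0.05.


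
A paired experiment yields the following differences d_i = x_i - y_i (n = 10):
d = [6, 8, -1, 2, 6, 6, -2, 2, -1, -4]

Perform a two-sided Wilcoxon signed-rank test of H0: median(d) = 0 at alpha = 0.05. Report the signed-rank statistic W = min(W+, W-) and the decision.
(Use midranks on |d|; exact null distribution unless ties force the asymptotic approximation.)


Step 1: Drop any zero differences (none here) and take |d_i|.
|d| = [6, 8, 1, 2, 6, 6, 2, 2, 1, 4]
Step 2: Midrank |d_i| (ties get averaged ranks).
ranks: |6|->8, |8|->10, |1|->1.5, |2|->4, |6|->8, |6|->8, |2|->4, |2|->4, |1|->1.5, |4|->6
Step 3: Attach original signs; sum ranks with positive sign and with negative sign.
W+ = 8 + 10 + 4 + 8 + 8 + 4 = 42
W- = 1.5 + 4 + 1.5 + 6 = 13
(Check: W+ + W- = 55 should equal n(n+1)/2 = 55.)
Step 4: Test statistic W = min(W+, W-) = 13.
Step 5: Ties in |d|, so use the tie-corrected normal approximation.
        E[W] = n(n+1)/4 = 10*11/4 = 27.5.
        Tie groups: |d|=1 (t=2), |d|=2 (t=3), |d|=6 (t=3); sum(t^3 - t) = 54.
        Var[W] = n(n+1)(2n+1)/24 - sum(t^3-t)/48 = 2310/24 - 54/48 = 95.125.
        z = (W - E[W]) / sqrt(Var[W]) = (13 - 27.5) / 9.7532 = -1.4867.
        Two-sided p = 2*Phi(z) = 0.137096.
Step 6: alpha = 0.05. fail to reject H0.

W+ = 42, W- = 13, W = min = 13, p = 0.137096, fail to reject H0.


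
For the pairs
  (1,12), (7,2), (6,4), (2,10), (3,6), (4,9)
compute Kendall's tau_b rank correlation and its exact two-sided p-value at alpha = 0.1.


Step 1: Enumerate the 15 unordered pairs (i,j) with i<j and classify each by sign(x_j-x_i) * sign(y_j-y_i).
  (1,2):dx=+6,dy=-10->D; (1,3):dx=+5,dy=-8->D; (1,4):dx=+1,dy=-2->D; (1,5):dx=+2,dy=-6->D
  (1,6):dx=+3,dy=-3->D; (2,3):dx=-1,dy=+2->D; (2,4):dx=-5,dy=+8->D; (2,5):dx=-4,dy=+4->D
  (2,6):dx=-3,dy=+7->D; (3,4):dx=-4,dy=+6->D; (3,5):dx=-3,dy=+2->D; (3,6):dx=-2,dy=+5->D
  (4,5):dx=+1,dy=-4->D; (4,6):dx=+2,dy=-1->D; (5,6):dx=+1,dy=+3->C
Step 2: C = 1, D = 14, total pairs = 15.
Step 3: tau = (C - D)/(n(n-1)/2) = (1 - 14)/15 = -0.866667.
Step 4: Exact two-sided p-value (enumerate n! = 720 permutations of y under H0): p = 0.016667.
Step 5: alpha = 0.1. reject H0.

tau_b = -0.8667 (C=1, D=14), p = 0.016667, reject H0.


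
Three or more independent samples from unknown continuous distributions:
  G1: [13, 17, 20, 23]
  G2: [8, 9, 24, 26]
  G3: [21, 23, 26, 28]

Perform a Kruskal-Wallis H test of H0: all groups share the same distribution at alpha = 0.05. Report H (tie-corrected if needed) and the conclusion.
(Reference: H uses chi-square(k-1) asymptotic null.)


Step 1: Combine all N = 12 observations and assign midranks.
sorted (value, group, rank): (8,G2,1), (9,G2,2), (13,G1,3), (17,G1,4), (20,G1,5), (21,G3,6), (23,G1,7.5), (23,G3,7.5), (24,G2,9), (26,G2,10.5), (26,G3,10.5), (28,G3,12)
Step 2: Sum ranks within each group.
R_1 = 19.5 (n_1 = 4)
R_2 = 22.5 (n_2 = 4)
R_3 = 36 (n_3 = 4)
Step 3: H = 12/(N(N+1)) * sum(R_i^2/n_i) - 3(N+1)
     = 12/(12*13) * (19.5^2/4 + 22.5^2/4 + 36^2/4) - 3*13
     = 0.076923 * 545.625 - 39
     = 2.971154.
Step 4: Ties present; correction factor C = 1 - 12/(12^3 - 12) = 0.993007. Corrected H = 2.971154 / 0.993007 = 2.992077.
Step 5: Under H0, H ~ chi^2(2); p-value = 0.224016.
Step 6: alpha = 0.05. fail to reject H0.

H = 2.9921, df = 2, p = 0.224016, fail to reject H0.


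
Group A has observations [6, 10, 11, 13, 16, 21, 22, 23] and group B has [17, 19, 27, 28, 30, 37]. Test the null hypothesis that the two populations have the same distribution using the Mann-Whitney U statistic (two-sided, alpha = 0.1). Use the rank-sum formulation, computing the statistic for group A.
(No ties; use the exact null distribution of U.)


Step 1: Combine and sort all 14 observations; assign midranks.
sorted (value, group): (6,X), (10,X), (11,X), (13,X), (16,X), (17,Y), (19,Y), (21,X), (22,X), (23,X), (27,Y), (28,Y), (30,Y), (37,Y)
ranks: 6->1, 10->2, 11->3, 13->4, 16->5, 17->6, 19->7, 21->8, 22->9, 23->10, 27->11, 28->12, 30->13, 37->14
Step 2: Rank sum for X: R1 = 1 + 2 + 3 + 4 + 5 + 8 + 9 + 10 = 42.
Step 3: U_X = R1 - n1(n1+1)/2 = 42 - 8*9/2 = 42 - 36 = 6.
       U_Y = n1*n2 - U_X = 48 - 6 = 42.
Step 4: No ties, so the exact null distribution of U (based on enumerating the C(14,8) = 3003 equally likely rank assignments) gives the two-sided p-value.
Step 5: p-value = 0.019980; compare to alpha = 0.1. reject H0.

U_X = 6, p = 0.019980, reject H0 at alpha = 0.1.


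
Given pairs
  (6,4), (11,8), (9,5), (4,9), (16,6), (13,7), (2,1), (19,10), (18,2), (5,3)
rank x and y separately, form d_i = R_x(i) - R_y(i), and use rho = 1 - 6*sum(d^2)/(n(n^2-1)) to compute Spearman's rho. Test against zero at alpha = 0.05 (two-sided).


Step 1: Rank x and y separately (midranks; no ties here).
rank(x): 6->4, 11->6, 9->5, 4->2, 16->8, 13->7, 2->1, 19->10, 18->9, 5->3
rank(y): 4->4, 8->8, 5->5, 9->9, 6->6, 7->7, 1->1, 10->10, 2->2, 3->3
Step 2: d_i = R_x(i) - R_y(i); compute d_i^2.
  (4-4)^2=0, (6-8)^2=4, (5-5)^2=0, (2-9)^2=49, (8-6)^2=4, (7-7)^2=0, (1-1)^2=0, (10-10)^2=0, (9-2)^2=49, (3-3)^2=0
sum(d^2) = 106.
Step 3: rho = 1 - 6*106 / (10*(10^2 - 1)) = 1 - 636/990 = 0.357576.
Step 4: Under H0, t = rho * sqrt((n-2)/(1-rho^2)) = 1.0830 ~ t(8).
Step 5: Two-sided p-value from the t-distribution with 8 df = 0.310376.
Step 6: alpha = 0.05. fail to reject H0.

rho = 0.3576, p = 0.310376, fail to reject H0 at alpha = 0.05.


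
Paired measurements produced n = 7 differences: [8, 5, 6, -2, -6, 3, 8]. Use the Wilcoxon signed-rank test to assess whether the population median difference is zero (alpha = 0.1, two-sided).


Step 1: Drop any zero differences (none here) and take |d_i|.
|d| = [8, 5, 6, 2, 6, 3, 8]
Step 2: Midrank |d_i| (ties get averaged ranks).
ranks: |8|->6.5, |5|->3, |6|->4.5, |2|->1, |6|->4.5, |3|->2, |8|->6.5
Step 3: Attach original signs; sum ranks with positive sign and with negative sign.
W+ = 6.5 + 3 + 4.5 + 2 + 6.5 = 22.5
W- = 1 + 4.5 = 5.5
(Check: W+ + W- = 28 should equal n(n+1)/2 = 28.)
Step 4: Test statistic W = min(W+, W-) = 5.5.
Step 5: Ties in |d|, so use the tie-corrected normal approximation.
        E[W] = n(n+1)/4 = 7*8/4 = 14.
        Tie groups: |d|=6 (t=2), |d|=8 (t=2); sum(t^3 - t) = 12.
        Var[W] = n(n+1)(2n+1)/24 - sum(t^3-t)/48 = 840/24 - 12/48 = 34.75.
        z = (W - E[W]) / sqrt(Var[W]) = (5.5 - 14) / 5.8949 = -1.4419.
        Two-sided p = 2*Phi(z) = 0.149325.
Step 6: alpha = 0.1. fail to reject H0.

W+ = 22.5, W- = 5.5, W = min = 5.5, p = 0.149325, fail to reject H0.


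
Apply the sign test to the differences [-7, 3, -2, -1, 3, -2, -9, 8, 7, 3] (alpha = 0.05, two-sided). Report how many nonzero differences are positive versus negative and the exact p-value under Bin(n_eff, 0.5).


Step 1: Discard zero differences. Original n = 10; n_eff = number of nonzero differences = 10.
Nonzero differences (with sign): -7, +3, -2, -1, +3, -2, -9, +8, +7, +3
Step 2: Count signs: positive = 5, negative = 5.
Step 3: Under H0: P(positive) = 0.5, so the number of positives S ~ Bin(10, 0.5).
Step 4: Two-sided exact p-value = sum of Bin(10,0.5) probabilities at or below the observed probability = 1.000000.
Step 5: alpha = 0.05. fail to reject H0.

n_eff = 10, pos = 5, neg = 5, p = 1.000000, fail to reject H0.


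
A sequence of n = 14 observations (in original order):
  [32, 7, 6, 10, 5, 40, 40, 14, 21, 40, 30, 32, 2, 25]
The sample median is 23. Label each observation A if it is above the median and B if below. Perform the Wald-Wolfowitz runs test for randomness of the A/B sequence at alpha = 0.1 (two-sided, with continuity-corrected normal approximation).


Step 1: Compute median = 23; label A = above, B = below.
Labels in order: ABBBBAABBAAABA  (n_A = 7, n_B = 7)
Step 2: Count runs R = 7.
Step 3: Under H0 (random ordering), E[R] = 2*n_A*n_B/(n_A+n_B) + 1 = 2*7*7/14 + 1 = 8.0000.
        Var[R] = 2*n_A*n_B*(2*n_A*n_B - n_A - n_B) / ((n_A+n_B)^2 * (n_A+n_B-1)) = 8232/2548 = 3.2308.
        SD[R] = 1.7974.
Step 4: Continuity-corrected z = (R + 0.5 - E[R]) / SD[R] = (7 + 0.5 - 8.0000) / 1.7974 = -0.2782.
Step 5: Two-sided p-value via normal approximation = 2*(1 - Phi(|z|)) = 0.780879.
Step 6: alpha = 0.1. fail to reject H0.

R = 7, z = -0.2782, p = 0.780879, fail to reject H0.


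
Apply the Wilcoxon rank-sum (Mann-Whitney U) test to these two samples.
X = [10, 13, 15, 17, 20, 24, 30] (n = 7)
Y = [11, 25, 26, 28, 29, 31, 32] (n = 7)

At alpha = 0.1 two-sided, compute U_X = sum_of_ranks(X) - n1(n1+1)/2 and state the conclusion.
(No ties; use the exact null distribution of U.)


Step 1: Combine and sort all 14 observations; assign midranks.
sorted (value, group): (10,X), (11,Y), (13,X), (15,X), (17,X), (20,X), (24,X), (25,Y), (26,Y), (28,Y), (29,Y), (30,X), (31,Y), (32,Y)
ranks: 10->1, 11->2, 13->3, 15->4, 17->5, 20->6, 24->7, 25->8, 26->9, 28->10, 29->11, 30->12, 31->13, 32->14
Step 2: Rank sum for X: R1 = 1 + 3 + 4 + 5 + 6 + 7 + 12 = 38.
Step 3: U_X = R1 - n1(n1+1)/2 = 38 - 7*8/2 = 38 - 28 = 10.
       U_Y = n1*n2 - U_X = 49 - 10 = 39.
Step 4: No ties, so the exact null distribution of U (based on enumerating the C(14,7) = 3432 equally likely rank assignments) gives the two-sided p-value.
Step 5: p-value = 0.072844; compare to alpha = 0.1. reject H0.

U_X = 10, p = 0.072844, reject H0 at alpha = 0.1.


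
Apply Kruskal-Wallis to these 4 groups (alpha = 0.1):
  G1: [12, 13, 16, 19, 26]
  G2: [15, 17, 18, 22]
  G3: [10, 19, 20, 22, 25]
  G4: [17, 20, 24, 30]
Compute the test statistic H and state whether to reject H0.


Step 1: Combine all N = 18 observations and assign midranks.
sorted (value, group, rank): (10,G3,1), (12,G1,2), (13,G1,3), (15,G2,4), (16,G1,5), (17,G2,6.5), (17,G4,6.5), (18,G2,8), (19,G1,9.5), (19,G3,9.5), (20,G3,11.5), (20,G4,11.5), (22,G2,13.5), (22,G3,13.5), (24,G4,15), (25,G3,16), (26,G1,17), (30,G4,18)
Step 2: Sum ranks within each group.
R_1 = 36.5 (n_1 = 5)
R_2 = 32 (n_2 = 4)
R_3 = 51.5 (n_3 = 5)
R_4 = 51 (n_4 = 4)
Step 3: H = 12/(N(N+1)) * sum(R_i^2/n_i) - 3(N+1)
     = 12/(18*19) * (36.5^2/5 + 32^2/4 + 51.5^2/5 + 51^2/4) - 3*19
     = 0.035088 * 1703.15 - 57
     = 2.759649.
Step 4: Ties present; correction factor C = 1 - 24/(18^3 - 18) = 0.995872. Corrected H = 2.759649 / 0.995872 = 2.771088.
Step 5: Under H0, H ~ chi^2(3); p-value = 0.428281.
Step 6: alpha = 0.1. fail to reject H0.

H = 2.7711, df = 3, p = 0.428281, fail to reject H0.


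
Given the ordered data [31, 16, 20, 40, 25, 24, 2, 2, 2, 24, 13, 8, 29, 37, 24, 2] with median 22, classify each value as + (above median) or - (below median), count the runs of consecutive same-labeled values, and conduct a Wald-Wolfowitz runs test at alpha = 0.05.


Step 1: Compute median = 22; label A = above, B = below.
Labels in order: ABBAAABBBABBAAAB  (n_A = 8, n_B = 8)
Step 2: Count runs R = 8.
Step 3: Under H0 (random ordering), E[R] = 2*n_A*n_B/(n_A+n_B) + 1 = 2*8*8/16 + 1 = 9.0000.
        Var[R] = 2*n_A*n_B*(2*n_A*n_B - n_A - n_B) / ((n_A+n_B)^2 * (n_A+n_B-1)) = 14336/3840 = 3.7333.
        SD[R] = 1.9322.
Step 4: Continuity-corrected z = (R + 0.5 - E[R]) / SD[R] = (8 + 0.5 - 9.0000) / 1.9322 = -0.2588.
Step 5: Two-sided p-value via normal approximation = 2*(1 - Phi(|z|)) = 0.795809.
Step 6: alpha = 0.05. fail to reject H0.

R = 8, z = -0.2588, p = 0.795809, fail to reject H0.


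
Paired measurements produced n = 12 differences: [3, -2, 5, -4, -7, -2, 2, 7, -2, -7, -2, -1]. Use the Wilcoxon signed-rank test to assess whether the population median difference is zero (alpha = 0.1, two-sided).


Step 1: Drop any zero differences (none here) and take |d_i|.
|d| = [3, 2, 5, 4, 7, 2, 2, 7, 2, 7, 2, 1]
Step 2: Midrank |d_i| (ties get averaged ranks).
ranks: |3|->7, |2|->4, |5|->9, |4|->8, |7|->11, |2|->4, |2|->4, |7|->11, |2|->4, |7|->11, |2|->4, |1|->1
Step 3: Attach original signs; sum ranks with positive sign and with negative sign.
W+ = 7 + 9 + 4 + 11 = 31
W- = 4 + 8 + 11 + 4 + 4 + 11 + 4 + 1 = 47
(Check: W+ + W- = 78 should equal n(n+1)/2 = 78.)
Step 4: Test statistic W = min(W+, W-) = 31.
Step 5: Ties in |d|, so use the tie-corrected normal approximation.
        E[W] = n(n+1)/4 = 12*13/4 = 39.
        Tie groups: |d|=2 (t=5), |d|=7 (t=3); sum(t^3 - t) = 144.
        Var[W] = n(n+1)(2n+1)/24 - sum(t^3-t)/48 = 3900/24 - 144/48 = 159.5.
        z = (W - E[W]) / sqrt(Var[W]) = (31 - 39) / 12.6293 = -0.6334.
        Two-sided p = 2*Phi(z) = 0.526442.
Step 6: alpha = 0.1. fail to reject H0.

W+ = 31, W- = 47, W = min = 31, p = 0.526442, fail to reject H0.


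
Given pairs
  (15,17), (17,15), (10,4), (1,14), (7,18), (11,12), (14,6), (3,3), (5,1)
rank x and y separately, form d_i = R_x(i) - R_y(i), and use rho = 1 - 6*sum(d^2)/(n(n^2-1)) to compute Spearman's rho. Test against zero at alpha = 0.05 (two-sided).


Step 1: Rank x and y separately (midranks; no ties here).
rank(x): 15->8, 17->9, 10->5, 1->1, 7->4, 11->6, 14->7, 3->2, 5->3
rank(y): 17->8, 15->7, 4->3, 14->6, 18->9, 12->5, 6->4, 3->2, 1->1
Step 2: d_i = R_x(i) - R_y(i); compute d_i^2.
  (8-8)^2=0, (9-7)^2=4, (5-3)^2=4, (1-6)^2=25, (4-9)^2=25, (6-5)^2=1, (7-4)^2=9, (2-2)^2=0, (3-1)^2=4
sum(d^2) = 72.
Step 3: rho = 1 - 6*72 / (9*(9^2 - 1)) = 1 - 432/720 = 0.400000.
Step 4: Under H0, t = rho * sqrt((n-2)/(1-rho^2)) = 1.1547 ~ t(7).
Step 5: Two-sided p-value from the t-distribution with 7 df = 0.286105.
Step 6: alpha = 0.05. fail to reject H0.

rho = 0.4000, p = 0.286105, fail to reject H0 at alpha = 0.05.


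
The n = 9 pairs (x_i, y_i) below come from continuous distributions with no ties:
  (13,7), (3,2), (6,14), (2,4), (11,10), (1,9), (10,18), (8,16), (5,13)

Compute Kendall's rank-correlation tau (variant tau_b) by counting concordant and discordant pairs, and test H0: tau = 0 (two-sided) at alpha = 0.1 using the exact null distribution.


Step 1: Enumerate the 36 unordered pairs (i,j) with i<j and classify each by sign(x_j-x_i) * sign(y_j-y_i).
  (1,2):dx=-10,dy=-5->C; (1,3):dx=-7,dy=+7->D; (1,4):dx=-11,dy=-3->C; (1,5):dx=-2,dy=+3->D
  (1,6):dx=-12,dy=+2->D; (1,7):dx=-3,dy=+11->D; (1,8):dx=-5,dy=+9->D; (1,9):dx=-8,dy=+6->D
  (2,3):dx=+3,dy=+12->C; (2,4):dx=-1,dy=+2->D; (2,5):dx=+8,dy=+8->C; (2,6):dx=-2,dy=+7->D
  (2,7):dx=+7,dy=+16->C; (2,8):dx=+5,dy=+14->C; (2,9):dx=+2,dy=+11->C; (3,4):dx=-4,dy=-10->C
  (3,5):dx=+5,dy=-4->D; (3,6):dx=-5,dy=-5->C; (3,7):dx=+4,dy=+4->C; (3,8):dx=+2,dy=+2->C
  (3,9):dx=-1,dy=-1->C; (4,5):dx=+9,dy=+6->C; (4,6):dx=-1,dy=+5->D; (4,7):dx=+8,dy=+14->C
  (4,8):dx=+6,dy=+12->C; (4,9):dx=+3,dy=+9->C; (5,6):dx=-10,dy=-1->C; (5,7):dx=-1,dy=+8->D
  (5,8):dx=-3,dy=+6->D; (5,9):dx=-6,dy=+3->D; (6,7):dx=+9,dy=+9->C; (6,8):dx=+7,dy=+7->C
  (6,9):dx=+4,dy=+4->C; (7,8):dx=-2,dy=-2->C; (7,9):dx=-5,dy=-5->C; (8,9):dx=-3,dy=-3->C
Step 2: C = 23, D = 13, total pairs = 36.
Step 3: tau = (C - D)/(n(n-1)/2) = (23 - 13)/36 = 0.277778.
Step 4: Exact two-sided p-value (enumerate n! = 362880 permutations of y under H0): p = 0.358488.
Step 5: alpha = 0.1. fail to reject H0.

tau_b = 0.2778 (C=23, D=13), p = 0.358488, fail to reject H0.


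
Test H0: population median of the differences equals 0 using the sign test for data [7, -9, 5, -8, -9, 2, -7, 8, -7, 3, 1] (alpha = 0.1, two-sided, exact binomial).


Step 1: Discard zero differences. Original n = 11; n_eff = number of nonzero differences = 11.
Nonzero differences (with sign): +7, -9, +5, -8, -9, +2, -7, +8, -7, +3, +1
Step 2: Count signs: positive = 6, negative = 5.
Step 3: Under H0: P(positive) = 0.5, so the number of positives S ~ Bin(11, 0.5).
Step 4: Two-sided exact p-value = sum of Bin(11,0.5) probabilities at or below the observed probability = 1.000000.
Step 5: alpha = 0.1. fail to reject H0.

n_eff = 11, pos = 6, neg = 5, p = 1.000000, fail to reject H0.


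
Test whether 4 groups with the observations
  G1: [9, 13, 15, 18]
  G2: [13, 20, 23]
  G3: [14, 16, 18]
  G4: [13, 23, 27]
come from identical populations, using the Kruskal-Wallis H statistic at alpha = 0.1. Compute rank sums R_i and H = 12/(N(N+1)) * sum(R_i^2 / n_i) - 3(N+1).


Step 1: Combine all N = 13 observations and assign midranks.
sorted (value, group, rank): (9,G1,1), (13,G1,3), (13,G2,3), (13,G4,3), (14,G3,5), (15,G1,6), (16,G3,7), (18,G1,8.5), (18,G3,8.5), (20,G2,10), (23,G2,11.5), (23,G4,11.5), (27,G4,13)
Step 2: Sum ranks within each group.
R_1 = 18.5 (n_1 = 4)
R_2 = 24.5 (n_2 = 3)
R_3 = 20.5 (n_3 = 3)
R_4 = 27.5 (n_4 = 3)
Step 3: H = 12/(N(N+1)) * sum(R_i^2/n_i) - 3(N+1)
     = 12/(13*14) * (18.5^2/4 + 24.5^2/3 + 20.5^2/3 + 27.5^2/3) - 3*14
     = 0.065934 * 677.812 - 42
     = 2.690934.
Step 4: Ties present; correction factor C = 1 - 36/(13^3 - 13) = 0.983516. Corrected H = 2.690934 / 0.983516 = 2.736034.
Step 5: Under H0, H ~ chi^2(3); p-value = 0.434138.
Step 6: alpha = 0.1. fail to reject H0.

H = 2.7360, df = 3, p = 0.434138, fail to reject H0.


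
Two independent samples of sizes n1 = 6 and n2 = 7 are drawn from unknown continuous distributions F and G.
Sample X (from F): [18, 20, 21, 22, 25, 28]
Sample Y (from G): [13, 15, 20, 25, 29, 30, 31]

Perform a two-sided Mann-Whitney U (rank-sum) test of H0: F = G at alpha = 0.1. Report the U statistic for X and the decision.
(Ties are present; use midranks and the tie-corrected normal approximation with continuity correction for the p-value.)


Step 1: Combine and sort all 13 observations; assign midranks.
sorted (value, group): (13,Y), (15,Y), (18,X), (20,X), (20,Y), (21,X), (22,X), (25,X), (25,Y), (28,X), (29,Y), (30,Y), (31,Y)
ranks: 13->1, 15->2, 18->3, 20->4.5, 20->4.5, 21->6, 22->7, 25->8.5, 25->8.5, 28->10, 29->11, 30->12, 31->13
Step 2: Rank sum for X: R1 = 3 + 4.5 + 6 + 7 + 8.5 + 10 = 39.
Step 3: U_X = R1 - n1(n1+1)/2 = 39 - 6*7/2 = 39 - 21 = 18.
       U_Y = n1*n2 - U_X = 42 - 18 = 24.
Step 4: Ties are present, so use the tie-corrected normal approximation (with continuity correction) for the p-value.
Step 5: p-value = 0.720247; compare to alpha = 0.1. fail to reject H0.

U_X = 18, p = 0.720247, fail to reject H0 at alpha = 0.1.


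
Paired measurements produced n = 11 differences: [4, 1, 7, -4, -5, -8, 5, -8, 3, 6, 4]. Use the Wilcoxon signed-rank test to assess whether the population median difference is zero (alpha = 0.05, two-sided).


Step 1: Drop any zero differences (none here) and take |d_i|.
|d| = [4, 1, 7, 4, 5, 8, 5, 8, 3, 6, 4]
Step 2: Midrank |d_i| (ties get averaged ranks).
ranks: |4|->4, |1|->1, |7|->9, |4|->4, |5|->6.5, |8|->10.5, |5|->6.5, |8|->10.5, |3|->2, |6|->8, |4|->4
Step 3: Attach original signs; sum ranks with positive sign and with negative sign.
W+ = 4 + 1 + 9 + 6.5 + 2 + 8 + 4 = 34.5
W- = 4 + 6.5 + 10.5 + 10.5 = 31.5
(Check: W+ + W- = 66 should equal n(n+1)/2 = 66.)
Step 4: Test statistic W = min(W+, W-) = 31.5.
Step 5: Ties in |d|, so use the tie-corrected normal approximation.
        E[W] = n(n+1)/4 = 11*12/4 = 33.
        Tie groups: |d|=4 (t=3), |d|=5 (t=2), |d|=8 (t=2); sum(t^3 - t) = 36.
        Var[W] = n(n+1)(2n+1)/24 - sum(t^3-t)/48 = 3036/24 - 36/48 = 125.75.
        z = (W - E[W]) / sqrt(Var[W]) = (31.5 - 33) / 11.2138 = -0.1338.
        Two-sided p = 2*Phi(z) = 0.893590.
Step 6: alpha = 0.05. fail to reject H0.

W+ = 34.5, W- = 31.5, W = min = 31.5, p = 0.893590, fail to reject H0.


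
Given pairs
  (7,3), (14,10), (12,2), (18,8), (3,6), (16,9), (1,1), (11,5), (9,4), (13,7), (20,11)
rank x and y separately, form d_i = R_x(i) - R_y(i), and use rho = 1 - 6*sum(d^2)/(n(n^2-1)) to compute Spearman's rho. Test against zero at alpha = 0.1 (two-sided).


Step 1: Rank x and y separately (midranks; no ties here).
rank(x): 7->3, 14->8, 12->6, 18->10, 3->2, 16->9, 1->1, 11->5, 9->4, 13->7, 20->11
rank(y): 3->3, 10->10, 2->2, 8->8, 6->6, 9->9, 1->1, 5->5, 4->4, 7->7, 11->11
Step 2: d_i = R_x(i) - R_y(i); compute d_i^2.
  (3-3)^2=0, (8-10)^2=4, (6-2)^2=16, (10-8)^2=4, (2-6)^2=16, (9-9)^2=0, (1-1)^2=0, (5-5)^2=0, (4-4)^2=0, (7-7)^2=0, (11-11)^2=0
sum(d^2) = 40.
Step 3: rho = 1 - 6*40 / (11*(11^2 - 1)) = 1 - 240/1320 = 0.818182.
Step 4: Under H0, t = rho * sqrt((n-2)/(1-rho^2)) = 4.2691 ~ t(9).
Step 5: Two-sided p-value from the t-distribution with 9 df = 0.002083.
Step 6: alpha = 0.1. reject H0.

rho = 0.8182, p = 0.002083, reject H0 at alpha = 0.1.


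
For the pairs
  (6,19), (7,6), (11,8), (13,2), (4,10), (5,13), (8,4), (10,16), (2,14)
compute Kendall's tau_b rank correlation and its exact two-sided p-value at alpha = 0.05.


Step 1: Enumerate the 36 unordered pairs (i,j) with i<j and classify each by sign(x_j-x_i) * sign(y_j-y_i).
  (1,2):dx=+1,dy=-13->D; (1,3):dx=+5,dy=-11->D; (1,4):dx=+7,dy=-17->D; (1,5):dx=-2,dy=-9->C
  (1,6):dx=-1,dy=-6->C; (1,7):dx=+2,dy=-15->D; (1,8):dx=+4,dy=-3->D; (1,9):dx=-4,dy=-5->C
  (2,3):dx=+4,dy=+2->C; (2,4):dx=+6,dy=-4->D; (2,5):dx=-3,dy=+4->D; (2,6):dx=-2,dy=+7->D
  (2,7):dx=+1,dy=-2->D; (2,8):dx=+3,dy=+10->C; (2,9):dx=-5,dy=+8->D; (3,4):dx=+2,dy=-6->D
  (3,5):dx=-7,dy=+2->D; (3,6):dx=-6,dy=+5->D; (3,7):dx=-3,dy=-4->C; (3,8):dx=-1,dy=+8->D
  (3,9):dx=-9,dy=+6->D; (4,5):dx=-9,dy=+8->D; (4,6):dx=-8,dy=+11->D; (4,7):dx=-5,dy=+2->D
  (4,8):dx=-3,dy=+14->D; (4,9):dx=-11,dy=+12->D; (5,6):dx=+1,dy=+3->C; (5,7):dx=+4,dy=-6->D
  (5,8):dx=+6,dy=+6->C; (5,9):dx=-2,dy=+4->D; (6,7):dx=+3,dy=-9->D; (6,8):dx=+5,dy=+3->C
  (6,9):dx=-3,dy=+1->D; (7,8):dx=+2,dy=+12->C; (7,9):dx=-6,dy=+10->D; (8,9):dx=-8,dy=-2->C
Step 2: C = 11, D = 25, total pairs = 36.
Step 3: tau = (C - D)/(n(n-1)/2) = (11 - 25)/36 = -0.388889.
Step 4: Exact two-sided p-value (enumerate n! = 362880 permutations of y under H0): p = 0.180181.
Step 5: alpha = 0.05. fail to reject H0.

tau_b = -0.3889 (C=11, D=25), p = 0.180181, fail to reject H0.


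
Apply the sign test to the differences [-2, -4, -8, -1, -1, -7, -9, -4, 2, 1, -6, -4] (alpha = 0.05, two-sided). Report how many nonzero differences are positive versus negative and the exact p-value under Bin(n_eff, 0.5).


Step 1: Discard zero differences. Original n = 12; n_eff = number of nonzero differences = 12.
Nonzero differences (with sign): -2, -4, -8, -1, -1, -7, -9, -4, +2, +1, -6, -4
Step 2: Count signs: positive = 2, negative = 10.
Step 3: Under H0: P(positive) = 0.5, so the number of positives S ~ Bin(12, 0.5).
Step 4: Two-sided exact p-value = sum of Bin(12,0.5) probabilities at or below the observed probability = 0.038574.
Step 5: alpha = 0.05. reject H0.

n_eff = 12, pos = 2, neg = 10, p = 0.038574, reject H0.


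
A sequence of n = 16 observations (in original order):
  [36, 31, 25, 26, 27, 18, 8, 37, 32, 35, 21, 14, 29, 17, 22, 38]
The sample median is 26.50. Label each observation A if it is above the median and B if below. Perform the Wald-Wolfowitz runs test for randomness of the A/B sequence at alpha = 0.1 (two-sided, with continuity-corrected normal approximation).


Step 1: Compute median = 26.50; label A = above, B = below.
Labels in order: AABBABBAAABBABBA  (n_A = 8, n_B = 8)
Step 2: Count runs R = 9.
Step 3: Under H0 (random ordering), E[R] = 2*n_A*n_B/(n_A+n_B) + 1 = 2*8*8/16 + 1 = 9.0000.
        Var[R] = 2*n_A*n_B*(2*n_A*n_B - n_A - n_B) / ((n_A+n_B)^2 * (n_A+n_B-1)) = 14336/3840 = 3.7333.
        SD[R] = 1.9322.
Step 4: R = E[R], so z = 0 with no continuity correction.
Step 5: Two-sided p-value via normal approximation = 2*(1 - Phi(|z|)) = 1.000000.
Step 6: alpha = 0.1. fail to reject H0.

R = 9, z = 0.0000, p = 1.000000, fail to reject H0.


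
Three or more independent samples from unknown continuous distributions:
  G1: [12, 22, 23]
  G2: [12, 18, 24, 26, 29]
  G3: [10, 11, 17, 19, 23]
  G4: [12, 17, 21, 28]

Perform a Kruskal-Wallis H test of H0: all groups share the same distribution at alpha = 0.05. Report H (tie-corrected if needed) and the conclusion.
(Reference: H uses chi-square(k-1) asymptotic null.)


Step 1: Combine all N = 17 observations and assign midranks.
sorted (value, group, rank): (10,G3,1), (11,G3,2), (12,G1,4), (12,G2,4), (12,G4,4), (17,G3,6.5), (17,G4,6.5), (18,G2,8), (19,G3,9), (21,G4,10), (22,G1,11), (23,G1,12.5), (23,G3,12.5), (24,G2,14), (26,G2,15), (28,G4,16), (29,G2,17)
Step 2: Sum ranks within each group.
R_1 = 27.5 (n_1 = 3)
R_2 = 58 (n_2 = 5)
R_3 = 31 (n_3 = 5)
R_4 = 36.5 (n_4 = 4)
Step 3: H = 12/(N(N+1)) * sum(R_i^2/n_i) - 3(N+1)
     = 12/(17*18) * (27.5^2/3 + 58^2/5 + 31^2/5 + 36.5^2/4) - 3*18
     = 0.039216 * 1450.15 - 54
     = 2.868464.
Step 4: Ties present; correction factor C = 1 - 36/(17^3 - 17) = 0.992647. Corrected H = 2.868464 / 0.992647 = 2.889712.
Step 5: Under H0, H ~ chi^2(3); p-value = 0.408944.
Step 6: alpha = 0.05. fail to reject H0.

H = 2.8897, df = 3, p = 0.408944, fail to reject H0.


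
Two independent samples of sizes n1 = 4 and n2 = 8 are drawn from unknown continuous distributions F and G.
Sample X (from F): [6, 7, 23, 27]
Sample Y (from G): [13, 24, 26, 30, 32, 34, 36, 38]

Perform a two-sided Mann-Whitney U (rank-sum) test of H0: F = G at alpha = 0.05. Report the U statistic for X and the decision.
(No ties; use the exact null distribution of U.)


Step 1: Combine and sort all 12 observations; assign midranks.
sorted (value, group): (6,X), (7,X), (13,Y), (23,X), (24,Y), (26,Y), (27,X), (30,Y), (32,Y), (34,Y), (36,Y), (38,Y)
ranks: 6->1, 7->2, 13->3, 23->4, 24->5, 26->6, 27->7, 30->8, 32->9, 34->10, 36->11, 38->12
Step 2: Rank sum for X: R1 = 1 + 2 + 4 + 7 = 14.
Step 3: U_X = R1 - n1(n1+1)/2 = 14 - 4*5/2 = 14 - 10 = 4.
       U_Y = n1*n2 - U_X = 32 - 4 = 28.
Step 4: No ties, so the exact null distribution of U (based on enumerating the C(12,4) = 495 equally likely rank assignments) gives the two-sided p-value.
Step 5: p-value = 0.048485; compare to alpha = 0.05. reject H0.

U_X = 4, p = 0.048485, reject H0 at alpha = 0.05.


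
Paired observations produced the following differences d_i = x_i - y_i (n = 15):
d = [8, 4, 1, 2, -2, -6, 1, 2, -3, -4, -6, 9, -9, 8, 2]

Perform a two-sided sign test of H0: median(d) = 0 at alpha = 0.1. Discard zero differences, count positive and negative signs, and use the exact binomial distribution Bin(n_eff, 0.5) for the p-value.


Step 1: Discard zero differences. Original n = 15; n_eff = number of nonzero differences = 15.
Nonzero differences (with sign): +8, +4, +1, +2, -2, -6, +1, +2, -3, -4, -6, +9, -9, +8, +2
Step 2: Count signs: positive = 9, negative = 6.
Step 3: Under H0: P(positive) = 0.5, so the number of positives S ~ Bin(15, 0.5).
Step 4: Two-sided exact p-value = sum of Bin(15,0.5) probabilities at or below the observed probability = 0.607239.
Step 5: alpha = 0.1. fail to reject H0.

n_eff = 15, pos = 9, neg = 6, p = 0.607239, fail to reject H0.
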